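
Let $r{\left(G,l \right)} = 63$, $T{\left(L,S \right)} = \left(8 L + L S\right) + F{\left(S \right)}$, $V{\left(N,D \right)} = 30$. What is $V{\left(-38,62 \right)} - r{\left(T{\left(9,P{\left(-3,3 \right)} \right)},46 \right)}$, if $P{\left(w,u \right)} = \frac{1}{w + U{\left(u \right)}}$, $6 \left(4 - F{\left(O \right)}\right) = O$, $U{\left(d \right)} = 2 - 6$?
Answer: $-33$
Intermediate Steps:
$U{\left(d \right)} = -4$ ($U{\left(d \right)} = 2 - 6 = -4$)
$F{\left(O \right)} = 4 - \frac{O}{6}$
$P{\left(w,u \right)} = \frac{1}{-4 + w}$ ($P{\left(w,u \right)} = \frac{1}{w - 4} = \frac{1}{-4 + w}$)
$T{\left(L,S \right)} = 4 + 8 L - \frac{S}{6} + L S$ ($T{\left(L,S \right)} = \left(8 L + L S\right) - \left(-4 + \frac{S}{6}\right) = 4 + 8 L - \frac{S}{6} + L S$)
$V{\left(-38,62 \right)} - r{\left(T{\left(9,P{\left(-3,3 \right)} \right)},46 \right)} = 30 - 63 = -33$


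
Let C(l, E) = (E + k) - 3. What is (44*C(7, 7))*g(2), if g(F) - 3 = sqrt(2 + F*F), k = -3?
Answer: 132 + 44*sqrt(6) ≈ 239.78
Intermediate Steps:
C(l, E) = -6 + E (C(l, E) = (E - 3) - 3 = (-3 + E) - 3 = -6 + E)
g(F) = 3 + sqrt(2 + F**2) (g(F) = 3 + sqrt(2 + F*F) = 3 + sqrt(2 + F**2))
(44*C(7, 7))*g(2) = (44*(-6 + 7))*(3 + sqrt(2 + 2**2)) = (44*1)*(3 + sqrt(2 + 4)) = 44*(3 + sqrt(6)) = 132 + 44*sqrt(6)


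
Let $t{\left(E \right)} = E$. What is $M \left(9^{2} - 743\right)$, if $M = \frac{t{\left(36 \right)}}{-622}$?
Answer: $\frac{11916}{311} \approx 38.315$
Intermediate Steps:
$M = - \frac{18}{311}$ ($M = \frac{36}{-622} = 36 \left(- \frac{1}{622}\right) = - \frac{18}{311} \approx -0.057878$)
$M \left(9^{2} - 743\right) = - \frac{18 \left(9^{2} - 743\right)}{311} = - \frac{18 \left(81 - 743\right)}{311} = \left(- \frac{18}{311}\right) \left(-662\right) = \frac{11916}{311}$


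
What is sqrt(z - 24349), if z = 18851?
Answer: I*sqrt(5498) ≈ 74.148*I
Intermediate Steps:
sqrt(z - 24349) = sqrt(18851 - 24349) = sqrt(-5498) = I*sqrt(5498)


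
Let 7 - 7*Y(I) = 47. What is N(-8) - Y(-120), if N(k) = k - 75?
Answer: -541/7 ≈ -77.286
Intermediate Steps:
N(k) = -75 + k
Y(I) = -40/7 (Y(I) = 1 - 1/7*47 = 1 - 47/7 = -40/7)
N(-8) - Y(-120) = (-75 - 8) - 1*(-40/7) = -83 + 40/7 = -541/7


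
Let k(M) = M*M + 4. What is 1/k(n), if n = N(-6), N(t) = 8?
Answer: 1/68 ≈ 0.014706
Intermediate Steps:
n = 8
k(M) = 4 + M² (k(M) = M² + 4 = 4 + M²)
1/k(n) = 1/(4 + 8²) = 1/(4 + 64) = 1/68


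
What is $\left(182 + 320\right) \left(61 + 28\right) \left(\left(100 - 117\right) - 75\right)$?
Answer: $-4110376$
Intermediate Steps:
$\left(182 + 320\right) \left(61 + 28\right) \left(\left(100 - 117\right) - 75\right) = 502 \cdot 89 \left(-17 - 75\right) = 502 \cdot 89 \left(-92\right) = 502 \left(-8188\right) = -4110376$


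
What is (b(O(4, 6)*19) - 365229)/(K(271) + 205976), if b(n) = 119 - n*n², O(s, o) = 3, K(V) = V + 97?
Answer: -550303/206344 ≈ -2.6669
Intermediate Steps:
K(V) = 97 + V
b(n) = 119 - n³
(b(O(4, 6)*19) - 365229)/(K(271) + 205976) = ((119 - (3*19)³) - 365229)/((97 + 271) + 205976) = ((119 - 1*57³) - 365229)/(368 + 205976) = ((119 - 1*185193) - 365229)/206344 = ((119 - 185193) - 365229)*(1/206344) = (-185074 - 365229)*(1/206344) = -550303*1/206344 = -550303/206344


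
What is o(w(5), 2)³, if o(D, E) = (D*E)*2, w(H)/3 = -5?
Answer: -216000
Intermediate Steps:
w(H) = -15 (w(H) = 3*(-5) = -15)
o(D, E) = 2*D*E
o(w(5), 2)³ = (2*(-15)*2)³ = (-60)³ = -216000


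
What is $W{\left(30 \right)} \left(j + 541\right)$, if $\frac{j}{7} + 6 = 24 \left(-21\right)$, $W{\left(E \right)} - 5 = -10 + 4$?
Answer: $3029$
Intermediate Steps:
$W{\left(E \right)} = -1$ ($W{\left(E \right)} = 5 + \left(-10 + 4\right) = 5 - 6 = -1$)
$j = -3570$ ($j = -42 + 7 \cdot 24 \left(-21\right) = -42 + 7 \left(-504\right) = -42 - 3528 = -3570$)
$W{\left(30 \right)} \left(j + 541\right) = - (-3570 + 541) = \left(-1\right) \left(-3029\right) = 3029$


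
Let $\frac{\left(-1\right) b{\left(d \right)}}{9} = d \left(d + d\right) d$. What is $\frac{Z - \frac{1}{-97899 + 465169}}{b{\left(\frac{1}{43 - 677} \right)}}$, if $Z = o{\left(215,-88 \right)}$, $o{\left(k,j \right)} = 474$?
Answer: $\frac{11091022248325454}{1652715} \approx 6.7108 \cdot 10^{9}$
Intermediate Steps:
$Z = 474$
$b{\left(d \right)} = - 18 d^{3}$ ($b{\left(d \right)} = - 9 d \left(d + d\right) d = - 9 d 2 d d = - 9 \cdot 2 d^{2} d = - 9 \cdot 2 d^{3} = - 18 d^{3}$)
$\frac{Z - \frac{1}{-97899 + 465169}}{b{\left(\frac{1}{43 - 677} \right)}} = \frac{474 - \frac{1}{-97899 + 465169}}{\left(-18\right) \left(\frac{1}{43 - 677}\right)^{3}} = \frac{474 - \frac{1}{367270}}{\left(-18\right) \left(\frac{1}{-634}\right)^{3}} = \frac{474 - \frac{1}{367270}}{\left(-18\right) \left(- \frac{1}{634}\right)^{3}} = \frac{474 - \frac{1}{367270}}{\left(-18\right) \left(- \frac{1}{254840104}\right)} = \frac{174085979}{367270 \cdot \frac{9}{127420052}} = \frac{174085979}{367270} \cdot \frac{127420052}{9} = \frac{11091022248325454}{1652715}$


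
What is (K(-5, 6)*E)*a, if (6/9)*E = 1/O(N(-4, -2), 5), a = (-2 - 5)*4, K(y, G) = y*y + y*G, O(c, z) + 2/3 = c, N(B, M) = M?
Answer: -315/4 ≈ -78.750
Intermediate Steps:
O(c, z) = -⅔ + c
K(y, G) = y² + G*y
a = -28 (a = -7*4 = -28)
E = -9/16 (E = 3/(2*(-⅔ - 2)) = 3/(2*(-8/3)) = (3/2)*(-3/8) = -9/16 ≈ -0.56250)
(K(-5, 6)*E)*a = (-5*(6 - 5)*(-9/16))*(-28) = (-5*1*(-9/16))*(-28) = -5*(-9/16)*(-28) = (45/16)*(-28) = -315/4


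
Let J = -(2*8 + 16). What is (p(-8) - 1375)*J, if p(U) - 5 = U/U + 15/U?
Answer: 43868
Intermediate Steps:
p(U) = 6 + 15/U (p(U) = 5 + (U/U + 15/U) = 5 + (1 + 15/U) = 6 + 15/U)
J = -32 (J = -(16 + 16) = -1*32 = -32)
(p(-8) - 1375)*J = ((6 + 15/(-8)) - 1375)*(-32) = ((6 + 15*(-⅛)) - 1375)*(-32) = ((6 - 15/8) - 1375)*(-32) = (33/8 - 1375)*(-32) = -10967/8*(-32) = 43868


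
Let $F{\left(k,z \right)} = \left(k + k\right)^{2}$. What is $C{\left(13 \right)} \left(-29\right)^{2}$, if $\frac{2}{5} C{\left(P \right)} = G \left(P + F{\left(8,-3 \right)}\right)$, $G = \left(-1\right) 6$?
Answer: $-3393435$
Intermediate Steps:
$F{\left(k,z \right)} = 4 k^{2}$ ($F{\left(k,z \right)} = \left(2 k\right)^{2} = 4 k^{2}$)
$G = -6$
$C{\left(P \right)} = -3840 - 15 P$ ($C{\left(P \right)} = \frac{5 \left(- 6 \left(P + 4 \cdot 8^{2}\right)\right)}{2} = \frac{5 \left(- 6 \left(P + 4 \cdot 64\right)\right)}{2} = \frac{5 \left(- 6 \left(P + 256\right)\right)}{2} = \frac{5 \left(- 6 \left(256 + P\right)\right)}{2} = \frac{5 \left(-1536 - 6 P\right)}{2} = -3840 - 15 P$)
$C{\left(13 \right)} \left(-29\right)^{2} = \left(-3840 - 195\right) \left(-29\right)^{2} = \left(-3840 - 195\right) 841 = \left(-4035\right) 841 = -3393435$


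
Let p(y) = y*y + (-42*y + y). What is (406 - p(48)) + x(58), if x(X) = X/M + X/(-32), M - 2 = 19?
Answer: 23839/336 ≈ 70.949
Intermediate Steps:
M = 21 (M = 2 + 19 = 21)
x(X) = 11*X/672 (x(X) = X/21 + X/(-32) = X*(1/21) + X*(-1/32) = X/21 - X/32 = 11*X/672)
p(y) = y² - 41*y
(406 - p(48)) + x(58) = (406 - 48*(-41 + 48)) + (11/672)*58 = (406 - 48*7) + 319/336 = (406 - 1*336) + 319/336 = (406 - 336) + 319/336 = 70 + 319/336 = 23839/336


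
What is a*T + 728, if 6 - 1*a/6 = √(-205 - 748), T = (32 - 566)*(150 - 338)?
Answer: 3614840 - 602352*I*√953 ≈ 3.6148e+6 - 1.8595e+7*I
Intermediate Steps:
T = 100392 (T = -534*(-188) = 100392)
a = 36 - 6*I*√953 (a = 36 - 6*√(-205 - 748) = 36 - 6*I*√953 ≈ 36.0 - 185.22*I)
a*T + 728 = (36 - 6*I*√953)*100392 + 728 = (3614112 - 602352*I*√953) + 728 = 3614840 - 602352*I*√953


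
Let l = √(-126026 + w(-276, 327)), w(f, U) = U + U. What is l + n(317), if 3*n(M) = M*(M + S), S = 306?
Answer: 197491/3 + 2*I*√31343 ≈ 65830.0 + 354.08*I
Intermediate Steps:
w(f, U) = 2*U
n(M) = M*(306 + M)/3 (n(M) = (M*(M + 306))/3 = (M*(306 + M))/3 = M*(306 + M)/3)
l = 2*I*√31343 (l = √(-126026 + 2*327) = √(-126026 + 654) = √(-125372) = 2*I*√31343 ≈ 354.08*I)
l + n(317) = 2*I*√31343 + (⅓)*317*(306 + 317) = 2*I*√31343 + (⅓)*317*623 = 2*I*√31343 + 197491/3 = 197491/3 + 2*I*√31343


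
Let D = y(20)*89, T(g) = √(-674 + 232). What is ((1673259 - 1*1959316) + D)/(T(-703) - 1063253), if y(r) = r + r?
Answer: 300365782741/1130506942451 + 282497*I*√442/1130506942451 ≈ 0.26569 + 5.2535e-6*I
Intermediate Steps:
y(r) = 2*r
T(g) = I*√442 (T(g) = √(-442) = I*√442)
D = 3560 (D = (2*20)*89 = 40*89 = 3560)
((1673259 - 1*1959316) + D)/(T(-703) - 1063253) = ((1673259 - 1*1959316) + 3560)/(I*√442 - 1063253) = ((1673259 - 1959316) + 3560)/(-1063253 + I*√442) = (-286057 + 3560)/(-1063253 + I*√442) = -282497/(-1063253 + I*√442)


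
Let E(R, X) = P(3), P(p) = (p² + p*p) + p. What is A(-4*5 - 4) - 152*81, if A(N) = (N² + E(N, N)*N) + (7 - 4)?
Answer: -12237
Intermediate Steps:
P(p) = p + 2*p² (P(p) = (p² + p²) + p = 2*p² + p = p + 2*p²)
E(R, X) = 21 (E(R, X) = 3*(1 + 2*3) = 3*(1 + 6) = 3*7 = 21)
A(N) = 3 + N² + 21*N (A(N) = (N² + 21*N) + (7 - 4) = (N² + 21*N) + 3 = 3 + N² + 21*N)
A(-4*5 - 4) - 152*81 = (3 + (-4*5 - 4)² + 21*(-4*5 - 4)) - 152*81 = (3 + (-20 - 4)² + 21*(-20 - 4)) - 12312 = (3 + (-24)² + 21*(-24)) - 12312 = (3 + 576 - 504) - 12312 = 75 - 12312 = -12237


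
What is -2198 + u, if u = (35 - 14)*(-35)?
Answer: -2933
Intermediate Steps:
u = -735 (u = 21*(-35) = -735)
-2198 + u = -2198 - 735 = -2933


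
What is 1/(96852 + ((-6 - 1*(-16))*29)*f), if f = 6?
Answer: 1/98592 ≈ 1.0143e-5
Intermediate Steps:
1/(96852 + ((-6 - 1*(-16))*29)*f) = 1/(96852 + ((-6 - 1*(-16))*29)*6) = 1/(96852 + ((-6 + 16)*29)*6) = 1/(96852 + (10*29)*6) = 1/(96852 + 290*6) = 1/(96852 + 1740) = 1/98592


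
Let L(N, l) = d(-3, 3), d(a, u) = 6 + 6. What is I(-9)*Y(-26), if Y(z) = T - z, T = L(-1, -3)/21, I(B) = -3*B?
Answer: 5022/7 ≈ 717.43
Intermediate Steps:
d(a, u) = 12
L(N, l) = 12
T = 4/7 (T = 12/21 = 12*(1/21) = 4/7 ≈ 0.57143)
Y(z) = 4/7 - z
I(-9)*Y(-26) = (-3*(-9))*(4/7 - 1*(-26)) = 27*(4/7 + 26) = 27*(186/7) = 5022/7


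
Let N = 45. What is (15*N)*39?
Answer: 26325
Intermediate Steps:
(15*N)*39 = (15*45)*39 = 675*39 = 26325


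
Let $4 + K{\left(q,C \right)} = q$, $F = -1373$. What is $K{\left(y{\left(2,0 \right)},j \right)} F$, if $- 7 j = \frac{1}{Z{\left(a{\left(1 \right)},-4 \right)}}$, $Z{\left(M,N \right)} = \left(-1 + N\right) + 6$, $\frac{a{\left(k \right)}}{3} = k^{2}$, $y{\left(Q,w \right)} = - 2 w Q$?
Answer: $5492$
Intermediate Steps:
$y{\left(Q,w \right)} = - 2 Q w$
$a{\left(k \right)} = 3 k^{2}$
$Z{\left(M,N \right)} = 5 + N$
$j = - \frac{1}{7}$ ($j = - \frac{1}{7 \left(5 - 4\right)} = - \frac{1}{7 \cdot 1} = \left(- \frac{1}{7}\right) 1 = - \frac{1}{7} \approx -0.14286$)
$K{\left(q,C \right)} = -4 + q$
$K{\left(y{\left(2,0 \right)},j \right)} F = \left(-4 - 4 \cdot 0\right) \left(-1373\right) = \left(-4 + 0\right) \left(-1373\right) = \left(-4\right) \left(-1373\right) = 5492$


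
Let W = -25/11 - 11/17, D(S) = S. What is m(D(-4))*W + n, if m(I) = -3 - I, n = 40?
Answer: 6934/187 ≈ 37.080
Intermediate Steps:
W = -546/187 (W = -25*1/11 - 11*1/17 = -25/11 - 11/17 = -546/187 ≈ -2.9198)
m(D(-4))*W + n = (-3 - 1*(-4))*(-546/187) + 40 = (-3 + 4)*(-546/187) + 40 = 1*(-546/187) + 40 = -546/187 + 40 = 6934/187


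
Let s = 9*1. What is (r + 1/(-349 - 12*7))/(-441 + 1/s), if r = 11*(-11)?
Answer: 235773/859072 ≈ 0.27445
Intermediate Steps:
s = 9
r = -121
(r + 1/(-349 - 12*7))/(-441 + 1/s) = (-121 + 1/(-349 - 12*7))/(-441 + 1/9) = (-121 + 1/(-349 - 84))/(-441 + ⅑) = (-121 + 1/(-433))/(-3968/9) = (-121 - 1/433)*(-9/3968) = -52394/433*(-9/3968) = 235773/859072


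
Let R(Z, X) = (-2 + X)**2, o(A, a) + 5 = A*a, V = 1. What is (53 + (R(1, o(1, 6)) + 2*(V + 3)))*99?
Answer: 6138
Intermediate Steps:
o(A, a) = -5 + A*a
(53 + (R(1, o(1, 6)) + 2*(V + 3)))*99 = (53 + ((-2 + (-5 + 1*6))**2 + 2*(1 + 3)))*99 = (53 + ((-2 + (-5 + 6))**2 + 2*4))*99 = (53 + ((-2 + 1)**2 + 8))*99 = (53 + ((-1)**2 + 8))*99 = (53 + (1 + 8))*99 = (53 + 9)*99 = 62*99 = 6138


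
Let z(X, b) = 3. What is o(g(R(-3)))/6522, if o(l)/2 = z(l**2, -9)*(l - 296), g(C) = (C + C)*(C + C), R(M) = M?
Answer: -260/1087 ≈ -0.23919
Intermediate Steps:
g(C) = 4*C**2 (g(C) = (2*C)*(2*C) = 4*C**2)
o(l) = -1776 + 6*l (o(l) = 2*(3*(l - 296)) = 2*(3*(-296 + l)) = 2*(-888 + 3*l) = -1776 + 6*l)
o(g(R(-3)))/6522 = (-1776 + 6*(4*(-3)**2))/6522 = (-1776 + 6*(4*9))*(1/6522) = (-1776 + 6*36)*(1/6522) = (-1776 + 216)*(1/6522) = -1560*1/6522 = -260/1087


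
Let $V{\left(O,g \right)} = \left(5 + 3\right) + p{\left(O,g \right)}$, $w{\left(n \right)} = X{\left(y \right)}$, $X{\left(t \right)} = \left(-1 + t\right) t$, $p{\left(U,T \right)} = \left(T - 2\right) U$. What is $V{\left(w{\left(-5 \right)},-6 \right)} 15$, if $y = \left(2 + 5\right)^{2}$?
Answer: $-282120$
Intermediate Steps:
$y = 49$ ($y = 7^{2} = 49$)
$p{\left(U,T \right)} = U \left(-2 + T\right)$ ($p{\left(U,T \right)} = \left(-2 + T\right) U = U \left(-2 + T\right)$)
$X{\left(t \right)} = t \left(-1 + t\right)$
$w{\left(n \right)} = 2352$ ($w{\left(n \right)} = 49 \left(-1 + 49\right) = 49 \cdot 48 = 2352$)
$V{\left(O,g \right)} = 8 + O \left(-2 + g\right)$ ($V{\left(O,g \right)} = \left(5 + 3\right) + O \left(-2 + g\right) = 8 + O \left(-2 + g\right)$)
$V{\left(w{\left(-5 \right)},-6 \right)} 15 = \left(8 + 2352 \left(-2 - 6\right)\right) 15 = \left(8 + 2352 \left(-8\right)\right) 15 = \left(8 - 18816\right) 15 = \left(-18808\right) 15 = -282120$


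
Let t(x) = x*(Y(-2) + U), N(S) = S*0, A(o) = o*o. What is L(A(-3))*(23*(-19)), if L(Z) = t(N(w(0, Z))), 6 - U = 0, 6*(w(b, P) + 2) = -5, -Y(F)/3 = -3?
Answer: 0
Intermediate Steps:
Y(F) = 9 (Y(F) = -3*(-3) = 9)
w(b, P) = -17/6 (w(b, P) = -2 + (⅙)*(-5) = -2 - ⅚ = -17/6)
A(o) = o²
N(S) = 0
U = 6 (U = 6 - 1*0 = 6 + 0 = 6)
t(x) = 15*x (t(x) = x*(9 + 6) = x*15 = 15*x)
L(Z) = 0 (L(Z) = 15*0 = 0)
L(A(-3))*(23*(-19)) = 0*(23*(-19)) = 0*(-437) = 0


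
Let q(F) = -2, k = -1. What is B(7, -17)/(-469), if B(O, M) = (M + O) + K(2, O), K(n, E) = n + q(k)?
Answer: 10/469 ≈ 0.021322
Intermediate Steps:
K(n, E) = -2 + n (K(n, E) = n - 2 = -2 + n)
B(O, M) = M + O (B(O, M) = (M + O) + (-2 + 2) = (M + O) + 0 = M + O)
B(7, -17)/(-469) = (-17 + 7)/(-469) = -10*(-1/469) = 10/469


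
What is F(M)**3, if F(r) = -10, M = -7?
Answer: -1000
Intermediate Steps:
F(M)**3 = (-10)**3 = -1000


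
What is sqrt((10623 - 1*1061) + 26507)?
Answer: sqrt(36069) ≈ 189.92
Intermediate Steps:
sqrt((10623 - 1*1061) + 26507) = sqrt((10623 - 1061) + 26507) = sqrt(9562 + 26507) = sqrt(36069)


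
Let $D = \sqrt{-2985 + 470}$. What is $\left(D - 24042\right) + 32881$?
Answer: $8839 + i \sqrt{2515} \approx 8839.0 + 50.15 i$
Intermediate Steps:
$D = i \sqrt{2515}$ ($D = \sqrt{-2515} = i \sqrt{2515} \approx 50.15 i$)
$\left(D - 24042\right) + 32881 = \left(i \sqrt{2515} - 24042\right) + 32881 = \left(-24042 + i \sqrt{2515}\right) + 32881 = 8839 + i \sqrt{2515}$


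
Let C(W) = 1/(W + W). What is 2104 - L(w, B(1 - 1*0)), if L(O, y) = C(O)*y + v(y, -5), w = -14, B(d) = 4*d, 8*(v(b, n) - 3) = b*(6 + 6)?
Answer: 14666/7 ≈ 2095.1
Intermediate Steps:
v(b, n) = 3 + 3*b/2 (v(b, n) = 3 + (b*(6 + 6))/8 = 3 + (b*12)/8 = 3 + (12*b)/8 = 3 + 3*b/2)
C(W) = 1/(2*W)
L(O, y) = 3 + 3*y/2 + y/(2*O) (L(O, y) = (1/(2*O))*y + (3 + 3*y/2) = y/(2*O) + (3 + 3*y/2) = 3 + 3*y/2 + y/(2*O))
2104 - L(w, B(1 - 1*0)) = 2104 - (4*(1 - 1*0) + 3*(-14)*(2 + 4*(1 - 1*0)))/(2*(-14)) = 2104 - (-1)*(4*(1 + 0) + 3*(-14)*(2 + 4*(1 + 0)))/(2*14) = 2104 - (-1)*(4*1 + 3*(-14)*(2 + 4*1))/(2*14) = 2104 - (-1)*(4 + 3*(-14)*(2 + 4))/(2*14) = 2104 - (-1)*(4 + 3*(-14)*6)/(2*14) = 2104 - (-1)*(4 - 252)/(2*14) = 2104 - (-1)*(-248)/(2*14) = 2104 - 1*62/7 = 2104 - 62/7 = 14666/7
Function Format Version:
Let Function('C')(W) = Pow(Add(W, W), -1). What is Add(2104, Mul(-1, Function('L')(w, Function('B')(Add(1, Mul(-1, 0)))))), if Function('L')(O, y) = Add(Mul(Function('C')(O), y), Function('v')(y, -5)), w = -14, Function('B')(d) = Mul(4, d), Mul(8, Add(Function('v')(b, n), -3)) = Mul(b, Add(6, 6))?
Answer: Rational(14666, 7) ≈ 2095.1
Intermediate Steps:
Function('v')(b, n) = Add(3, Mul(Rational(3, 2), b)) (Function('v')(b, n) = Add(3, Mul(Rational(1, 8), Mul(b, Add(6, 6)))) = Add(3, Mul(Rational(1, 8), Mul(b, 12))) = Add(3, Mul(Rational(1, 8), Mul(12, b))) = Add(3, Mul(Rational(3, 2), b)))
Function('C')(W) = Mul(Rational(1, 2), Pow(W, -1)) (Function('C')(W) = Pow(Mul(2, W), -1) = Mul(Rational(1, 2), Pow(W, -1)))
Function('L')(O, y) = Add(3, Mul(Rational(3, 2), y), Mul(Rational(1, 2), y, Pow(O, -1))) (Function('L')(O, y) = Add(Mul(Mul(Rational(1, 2), Pow(O, -1)), y), Add(3, Mul(Rational(3, 2), y))) = Add(Mul(Rational(1, 2), y, Pow(O, -1)), Add(3, Mul(Rational(3, 2), y))) = Add(3, Mul(Rational(3, 2), y), Mul(Rational(1, 2), y, Pow(O, -1))))
Add(2104, Mul(-1, Function('L')(w, Function('B')(Add(1, Mul(-1, 0)))))) = Add(2104, Mul(-1, Mul(Rational(1, 2), Pow(-14, -1), Add(Mul(4, Add(1, Mul(-1, 0))), Mul(3, -14, Add(2, Mul(4, Add(1, Mul(-1, 0))))))))) = Add(2104, Mul(-1, Mul(Rational(1, 2), Rational(-1, 14), Add(Mul(4, Add(1, 0)), Mul(3, -14, Add(2, Mul(4, Add(1, 0)))))))) = Add(2104, Mul(-1, Mul(Rational(1, 2), Rational(-1, 14), Add(Mul(4, 1), Mul(3, -14, Add(2, Mul(4, 1))))))) = Add(2104, Mul(-1, Mul(Rational(1, 2), Rational(-1, 14), Add(4, Mul(3, -14, Add(2, 4)))))) = Add(2104, Mul(-1, Mul(Rational(1, 2), Rational(-1, 14), Add(4, Mul(3, -14, 6))))) = Add(2104, Mul(-1, Mul(Rational(1, 2), Rational(-1, 14), Add(4, -252)))) = Add(2104, Mul(-1, Mul(Rational(1, 2), Rational(-1, 14), -248))) = Add(2104, Mul(-1, Rational(62, 7))) = Add(2104, Rational(-62, 7)) = Rational(14666, 7)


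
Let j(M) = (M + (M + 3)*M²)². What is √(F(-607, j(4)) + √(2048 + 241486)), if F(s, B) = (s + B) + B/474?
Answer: √(723310017 + 56169*√243534)/237 ≈ 115.63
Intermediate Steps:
j(M) = (M + M²*(3 + M))² (j(M) = (M + (3 + M)*M²)² = (M + M²*(3 + M))²)
F(s, B) = s + 475*B/474 (F(s, B) = (B + s) + B*(1/474) = (B + s) + B/474 = s + 475*B/474)
√(F(-607, j(4)) + √(2048 + 241486)) = √((-607 + 475*(4²*(1 + 4² + 3*4)²)/474) + √(2048 + 241486)) = √((-607 + 475*(16*(1 + 16 + 12)²)/474) + √243534) = √((-607 + 475*(16*29²)/474) + √243534) = √((-607 + 475*(16*841)/474) + √243534) = √((-607 + (475/474)*13456) + √243534) = √((-607 + 3195800/237) + √243534) = √(3051941/237 + √243534)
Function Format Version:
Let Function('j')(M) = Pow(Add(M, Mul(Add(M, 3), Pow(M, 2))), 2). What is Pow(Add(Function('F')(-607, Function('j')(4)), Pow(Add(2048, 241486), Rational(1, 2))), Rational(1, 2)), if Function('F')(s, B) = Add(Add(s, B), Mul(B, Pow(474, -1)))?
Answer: Mul(Rational(1, 237), Pow(Add(723310017, Mul(56169, Pow(243534, Rational(1, 2)))), Rational(1, 2))) ≈ 115.63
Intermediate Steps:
Function('j')(M) = Pow(Add(M, Mul(Pow(M, 2), Add(3, M))), 2) (Function('j')(M) = Pow(Add(M, Mul(Add(3, M), Pow(M, 2))), 2) = Pow(Add(M, Mul(Pow(M, 2), Add(3, M))), 2))
Function('F')(s, B) = Add(s, Mul(Rational(475, 474), B)) (Function('F')(s, B) = Add(Add(B, s), Mul(B, Rational(1, 474))) = Add(Add(B, s), Mul(Rational(1, 474), B)) = Add(s, Mul(Rational(475, 474), B)))
Pow(Add(Function('F')(-607, Function('j')(4)), Pow(Add(2048, 241486), Rational(1, 2))), Rational(1, 2)) = Pow(Add(Add(-607, Mul(Rational(475, 474), Mul(Pow(4, 2), Pow(Add(1, Pow(4, 2), Mul(3, 4)), 2)))), Pow(Add(2048, 241486), Rational(1, 2))), Rational(1, 2)) = Pow(Add(Add(-607, Mul(Rational(475, 474), Mul(16, Pow(Add(1, 16, 12), 2)))), Pow(243534, Rational(1, 2))), Rational(1, 2)) = Pow(Add(Add(-607, Mul(Rational(475, 474), Mul(16, Pow(29, 2)))), Pow(243534, Rational(1, 2))), Rational(1, 2)) = Pow(Add(Add(-607, Mul(Rational(475, 474), Mul(16, 841))), Pow(243534, Rational(1, 2))), Rational(1, 2)) = Pow(Add(Add(-607, Mul(Rational(475, 474), 13456)), Pow(243534, Rational(1, 2))), Rational(1, 2)) = Pow(Add(Add(-607, Rational(3195800, 237)), Pow(243534, Rational(1, 2))), Rational(1, 2)) = Pow(Add(Rational(3051941, 237), Pow(243534, Rational(1, 2))), Rational(1, 2))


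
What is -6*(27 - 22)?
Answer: -30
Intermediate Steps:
-6*(27 - 22) = -6*5 = -30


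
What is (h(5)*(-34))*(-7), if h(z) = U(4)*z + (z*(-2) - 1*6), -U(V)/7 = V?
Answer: -37128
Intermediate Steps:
U(V) = -7*V
h(z) = -6 - 30*z (h(z) = (-7*4)*z + (z*(-2) - 1*6) = -28*z + (-2*z - 6) = -28*z + (-6 - 2*z) = -6 - 30*z)
(h(5)*(-34))*(-7) = ((-6 - 30*5)*(-34))*(-7) = ((-6 - 150)*(-34))*(-7) = -156*(-34)*(-7) = 5304*(-7) = -37128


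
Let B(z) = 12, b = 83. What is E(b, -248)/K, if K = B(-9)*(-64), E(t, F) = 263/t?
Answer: -263/63744 ≈ -0.0041259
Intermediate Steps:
K = -768 (K = 12*(-64) = -768)
E(b, -248)/K = (263/83)/(-768) = (263*(1/83))*(-1/768) = (263/83)*(-1/768) = -263/63744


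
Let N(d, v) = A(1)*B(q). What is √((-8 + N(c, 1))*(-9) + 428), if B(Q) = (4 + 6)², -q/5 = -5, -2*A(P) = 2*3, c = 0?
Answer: 40*√2 ≈ 56.569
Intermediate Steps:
A(P) = -3
q = 25 (q = -5*(-5) = 25)
B(Q) = 100 (B(Q) = 10² = 100)
N(d, v) = -300 (N(d, v) = -3*100 = -300)
√((-8 + N(c, 1))*(-9) + 428) = √((-8 - 300)*(-9) + 428) = √(-308*(-9) + 428) = √(2772 + 428) = √3200 = 40*√2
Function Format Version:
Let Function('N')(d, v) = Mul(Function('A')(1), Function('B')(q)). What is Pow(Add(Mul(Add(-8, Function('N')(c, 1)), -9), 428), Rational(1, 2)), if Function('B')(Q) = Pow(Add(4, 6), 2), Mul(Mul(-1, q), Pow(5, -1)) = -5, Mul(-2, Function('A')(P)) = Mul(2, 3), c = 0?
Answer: Mul(40, Pow(2, Rational(1, 2))) ≈ 56.569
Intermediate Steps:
Function('A')(P) = -3 (Function('A')(P) = Mul(Rational(-1, 2), Mul(2, 3)) = Mul(Rational(-1, 2), 6) = -3)
q = 25 (q = Mul(-5, -5) = 25)
Function('B')(Q) = 100 (Function('B')(Q) = Pow(10, 2) = 100)
Function('N')(d, v) = -300 (Function('N')(d, v) = Mul(-3, 100) = -300)
Pow(Add(Mul(Add(-8, Function('N')(c, 1)), -9), 428), Rational(1, 2)) = Pow(Add(Mul(Add(-8, -300), -9), 428), Rational(1, 2)) = Pow(Add(Mul(-308, -9), 428), Rational(1, 2)) = Pow(Add(2772, 428), Rational(1, 2)) = Pow(3200, Rational(1, 2)) = Mul(40, Pow(2, Rational(1, 2)))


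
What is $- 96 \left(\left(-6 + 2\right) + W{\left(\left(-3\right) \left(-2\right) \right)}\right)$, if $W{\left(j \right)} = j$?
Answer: $-192$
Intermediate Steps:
$- 96 \left(\left(-6 + 2\right) + W{\left(\left(-3\right) \left(-2\right) \right)}\right) = - 96 \left(\left(-6 + 2\right) - -6\right) = - 96 \left(-4 + 6\right) = \left(-96\right) 2 = -192$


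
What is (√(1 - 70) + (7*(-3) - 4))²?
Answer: (25 - I*√69)² ≈ 556.0 - 415.33*I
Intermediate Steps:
(√(1 - 70) + (7*(-3) - 4))² = (√(-69) + (-21 - 4))² = (I*√69 - 25)² = (-25 + I*√69)²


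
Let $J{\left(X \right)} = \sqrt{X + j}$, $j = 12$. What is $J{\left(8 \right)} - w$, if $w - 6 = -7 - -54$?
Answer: $-53 + 2 \sqrt{5} \approx -48.528$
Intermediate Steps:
$J{\left(X \right)} = \sqrt{12 + X}$ ($J{\left(X \right)} = \sqrt{X + 12} = \sqrt{12 + X}$)
$w = 53$ ($w = 6 - -47 = 6 + \left(-7 + 54\right) = 6 + 47 = 53$)
$J{\left(8 \right)} - w = \sqrt{12 + 8} - 53 = \sqrt{20} - 53 = 2 \sqrt{5} - 53 = -53 + 2 \sqrt{5}$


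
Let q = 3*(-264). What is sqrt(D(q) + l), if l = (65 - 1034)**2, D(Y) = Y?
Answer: 3*sqrt(104241) ≈ 968.59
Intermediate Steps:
q = -792
l = 938961 (l = (-969)**2 = 938961)
sqrt(D(q) + l) = sqrt(-792 + 938961) = sqrt(938169) = 3*sqrt(104241)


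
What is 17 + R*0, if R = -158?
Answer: 17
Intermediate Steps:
17 + R*0 = 17 - 158*0 = 17 + 0 = 17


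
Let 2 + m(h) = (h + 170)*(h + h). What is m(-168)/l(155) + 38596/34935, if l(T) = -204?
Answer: 102679/23290 ≈ 4.4087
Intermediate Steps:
m(h) = -2 + 2*h*(170 + h) (m(h) = -2 + (h + 170)*(h + h) = -2 + (170 + h)*(2*h) = -2 + 2*h*(170 + h))
m(-168)/l(155) + 38596/34935 = (-2 + 2*(-168)² + 340*(-168))/(-204) + 38596/34935 = (-2 + 2*28224 - 57120)*(-1/204) + 38596*(1/34935) = (-2 + 56448 - 57120)*(-1/204) + 38596/34935 = -674*(-1/204) + 38596/34935 = 337/102 + 38596/34935 = 102679/23290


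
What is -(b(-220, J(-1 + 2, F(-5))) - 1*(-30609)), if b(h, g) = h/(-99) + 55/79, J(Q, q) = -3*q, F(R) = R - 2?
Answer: -21765074/711 ≈ -30612.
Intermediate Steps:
F(R) = -2 + R
b(h, g) = 55/79 - h/99 (b(h, g) = h*(-1/99) + 55*(1/79) = -h/99 + 55/79 = 55/79 - h/99)
-(b(-220, J(-1 + 2, F(-5))) - 1*(-30609)) = -((55/79 - 1/99*(-220)) - 1*(-30609)) = -((55/79 + 20/9) + 30609) = -(2075/711 + 30609) = -1*21765074/711 = -21765074/711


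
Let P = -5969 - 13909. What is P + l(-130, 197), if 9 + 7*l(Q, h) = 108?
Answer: -139047/7 ≈ -19864.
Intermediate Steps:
l(Q, h) = 99/7 (l(Q, h) = -9/7 + (⅐)*108 = -9/7 + 108/7 = 99/7)
P = -19878
P + l(-130, 197) = -19878 + 99/7 = -139047/7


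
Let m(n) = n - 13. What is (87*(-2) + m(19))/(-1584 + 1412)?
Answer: 42/43 ≈ 0.97674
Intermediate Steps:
m(n) = -13 + n
(87*(-2) + m(19))/(-1584 + 1412) = (87*(-2) + (-13 + 19))/(-1584 + 1412) = (-174 + 6)/(-172) = -168*(-1/172) = 42/43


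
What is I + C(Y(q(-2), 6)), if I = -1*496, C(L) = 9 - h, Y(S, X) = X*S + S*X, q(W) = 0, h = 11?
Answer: -498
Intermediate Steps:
Y(S, X) = 2*S*X (Y(S, X) = S*X + S*X = 2*S*X)
C(L) = -2 (C(L) = 9 - 1*11 = 9 - 11 = -2)
I = -496
I + C(Y(q(-2), 6)) = -496 - 2 = -498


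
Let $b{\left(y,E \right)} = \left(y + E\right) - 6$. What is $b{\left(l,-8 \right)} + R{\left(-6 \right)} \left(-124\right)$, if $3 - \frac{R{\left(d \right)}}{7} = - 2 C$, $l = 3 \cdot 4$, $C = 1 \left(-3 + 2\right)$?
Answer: $-870$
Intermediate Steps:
$C = -1$ ($C = 1 \left(-1\right) = -1$)
$l = 12$
$b{\left(y,E \right)} = -6 + E + y$ ($b{\left(y,E \right)} = \left(E + y\right) - 6 = -6 + E + y$)
$R{\left(d \right)} = 7$ ($R{\left(d \right)} = 21 - 7 \left(\left(-2\right) \left(-1\right)\right) = 21 - 14 = 7$)
$b{\left(l,-8 \right)} + R{\left(-6 \right)} \left(-124\right) = \left(-6 - 8 + 12\right) + 7 \left(-124\right) = -2 - 868 = -870$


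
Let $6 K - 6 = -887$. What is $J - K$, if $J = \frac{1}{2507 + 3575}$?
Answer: $\frac{1339562}{9123} \approx 146.83$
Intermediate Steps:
$K = - \frac{881}{6}$ ($K = 1 + \frac{1}{6} \left(-887\right) = 1 - \frac{887}{6} = - \frac{881}{6} \approx -146.83$)
$J = \frac{1}{6082} \approx 0.00016442$
$J - K = \frac{1}{6082} - - \frac{881}{6} = \frac{1}{6082} + \frac{881}{6} = \frac{1339562}{9123}$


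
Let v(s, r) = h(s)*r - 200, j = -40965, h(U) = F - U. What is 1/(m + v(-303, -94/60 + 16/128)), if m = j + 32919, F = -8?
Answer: -24/208111 ≈ -0.00011532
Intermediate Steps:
h(U) = -8 - U
v(s, r) = -200 + r*(-8 - s) (v(s, r) = (-8 - s)*r - 200 = r*(-8 - s) - 200 = -200 + r*(-8 - s))
m = -8046 (m = -40965 + 32919 = -8046)
1/(m + v(-303, -94/60 + 16/128)) = 1/(-8046 + (-200 - (-94/60 + 16/128)*(8 - 303))) = 1/(-8046 + (-200 - 1*(-94*1/60 + 16*(1/128))*(-295))) = 1/(-8046 + (-200 - 1*(-47/30 + ⅛)*(-295))) = 1/(-8046 + (-200 - 1*(-173/120)*(-295))) = 1/(-8046 + (-200 - 10207/24)) = 1/(-8046 - 15007/24) = 1/(-208111/24) = -24/208111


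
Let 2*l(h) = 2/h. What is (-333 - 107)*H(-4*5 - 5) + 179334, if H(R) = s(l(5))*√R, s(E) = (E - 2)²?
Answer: 179334 - 7128*I ≈ 1.7933e+5 - 7128.0*I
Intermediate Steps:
l(h) = 1/h (l(h) = (2/h)/2 = 1/h)
s(E) = (-2 + E)²
H(R) = 81*√R/25 (H(R) = (-2 + 1/5)²*√R = (-2 + ⅕)²*√R = (-9/5)²*√R = 81*√R/25)
(-333 - 107)*H(-4*5 - 5) + 179334 = (-333 - 107)*(81*√(-4*5 - 5)/25) + 179334 = -7128*√(-20 - 5)/5 + 179334 = -7128*√(-25)/5 + 179334 = -7128*5*I/5 + 179334 = -7128*I + 179334 = 179334 - 7128*I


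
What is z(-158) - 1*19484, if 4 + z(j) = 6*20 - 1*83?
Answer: -19451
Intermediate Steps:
z(j) = 33 (z(j) = -4 + (6*20 - 1*83) = -4 + (120 - 83) = -4 + 37 = 33)
z(-158) - 1*19484 = 33 - 1*19484 = 33 - 19484 = -19451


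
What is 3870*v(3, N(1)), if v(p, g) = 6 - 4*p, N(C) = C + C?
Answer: -23220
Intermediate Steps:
N(C) = 2*C
3870*v(3, N(1)) = 3870*(6 - 4*3) = 3870*(6 - 12) = 3870*(-6) = -23220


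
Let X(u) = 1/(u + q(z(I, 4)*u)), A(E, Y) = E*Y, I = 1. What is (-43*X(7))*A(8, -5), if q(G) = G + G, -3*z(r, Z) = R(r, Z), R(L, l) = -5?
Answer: 5160/91 ≈ 56.703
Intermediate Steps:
z(r, Z) = 5/3 (z(r, Z) = -⅓*(-5) = 5/3)
q(G) = 2*G
X(u) = 3/(13*u) (X(u) = 1/(u + 2*(5*u/3)) = 1/(u + 10*u/3) = 1/(13*u/3) = 3/(13*u))
(-43*X(7))*A(8, -5) = (-129/(13*7))*(8*(-5)) = -129/(13*7)*(-40) = -43*3/91*(-40) = -129/91*(-40) = 5160/91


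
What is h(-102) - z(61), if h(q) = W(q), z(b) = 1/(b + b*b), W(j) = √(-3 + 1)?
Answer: -1/3782 + I*√2 ≈ -0.00026441 + 1.4142*I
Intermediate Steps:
W(j) = I*√2 (W(j) = √(-2) = I*√2)
z(b) = 1/(b + b²)
h(q) = I*√2
h(-102) - z(61) = I*√2 - 1/(61*(1 + 61)) = I*√2 - 1/(61*62) = I*√2 - 1*1/3782 = I*√2 - 1/3782 = -1/3782 + I*√2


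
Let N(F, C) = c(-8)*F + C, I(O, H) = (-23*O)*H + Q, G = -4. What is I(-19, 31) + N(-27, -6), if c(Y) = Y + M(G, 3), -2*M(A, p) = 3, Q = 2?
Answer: 27599/2 ≈ 13800.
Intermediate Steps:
M(A, p) = -3/2 (M(A, p) = -1/2*3 = -3/2)
I(O, H) = 2 - 23*H*O (I(O, H) = (-23*O)*H + 2 = -23*H*O + 2 = 2 - 23*H*O)
c(Y) = -3/2 + Y (c(Y) = Y - 3/2 = -3/2 + Y)
N(F, C) = C - 19*F/2 (N(F, C) = (-3/2 - 8)*F + C = -19*F/2 + C = C - 19*F/2)
I(-19, 31) + N(-27, -6) = (2 - 23*31*(-19)) + (-6 - 19/2*(-27)) = (2 + 13547) + (-6 + 513/2) = 13549 + 501/2 = 27599/2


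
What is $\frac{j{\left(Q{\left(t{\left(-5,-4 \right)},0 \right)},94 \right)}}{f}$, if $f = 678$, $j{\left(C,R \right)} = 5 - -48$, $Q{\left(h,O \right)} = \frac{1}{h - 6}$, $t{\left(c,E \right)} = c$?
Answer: $\frac{53}{678} \approx 0.078171$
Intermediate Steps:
$Q{\left(h,O \right)} = \frac{1}{-6 + h}$
$j{\left(C,R \right)} = 53$ ($j{\left(C,R \right)} = 5 + 48 = 53$)
$\frac{j{\left(Q{\left(t{\left(-5,-4 \right)},0 \right)},94 \right)}}{f} = \frac{53}{678}$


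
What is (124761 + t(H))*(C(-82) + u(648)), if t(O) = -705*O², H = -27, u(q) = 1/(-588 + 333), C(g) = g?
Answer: 2712742208/85 ≈ 3.1915e+7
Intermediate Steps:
u(q) = -1/255 (u(q) = 1/(-255) = -1/255)
(124761 + t(H))*(C(-82) + u(648)) = (124761 - 705*(-27)²)*(-82 - 1/255) = (124761 - 705*729)*(-20911/255) = (124761 - 513945)*(-20911/255) = -389184*(-20911/255) = 2712742208/85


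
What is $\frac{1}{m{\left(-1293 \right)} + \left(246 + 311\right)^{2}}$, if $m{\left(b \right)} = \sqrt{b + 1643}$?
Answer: $\frac{310249}{96254441651} - \frac{5 \sqrt{14}}{96254441651} \approx 3.223 \cdot 10^{-6}$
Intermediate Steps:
$m{\left(b \right)} = \sqrt{1643 + b}$
$\frac{1}{m{\left(-1293 \right)} + \left(246 + 311\right)^{2}} = \frac{1}{\sqrt{1643 - 1293} + \left(246 + 311\right)^{2}} = \frac{1}{\sqrt{350} + 557^{2}} = \frac{1}{5 \sqrt{14} + 310249} = \frac{1}{310249 + 5 \sqrt{14}}$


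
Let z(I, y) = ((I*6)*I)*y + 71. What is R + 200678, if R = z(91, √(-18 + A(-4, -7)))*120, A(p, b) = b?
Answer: 209198 + 29811600*I ≈ 2.092e+5 + 2.9812e+7*I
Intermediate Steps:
z(I, y) = 71 + 6*y*I² (z(I, y) = ((6*I)*I)*y + 71 = (6*I²)*y + 71 = 6*y*I² + 71 = 71 + 6*y*I²)
R = 8520 + 29811600*I (R = (71 + 6*√(-18 - 7)*91²)*120 = (71 + 6*√(-25)*8281)*120 = (71 + 6*(5*I)*8281)*120 = (71 + 248430*I)*120 = 8520 + 29811600*I ≈ 8520.0 + 2.9812e+7*I)
R + 200678 = (8520 + 29811600*I) + 200678 = 209198 + 29811600*I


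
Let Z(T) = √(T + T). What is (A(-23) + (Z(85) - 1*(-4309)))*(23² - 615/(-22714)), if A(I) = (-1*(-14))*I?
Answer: 1168513947/554 + 293081*√170/554 ≈ 2.1161e+6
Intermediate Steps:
Z(T) = √2*√T (Z(T) = √(2*T) = √2*√T)
A(I) = 14*I
(A(-23) + (Z(85) - 1*(-4309)))*(23² - 615/(-22714)) = (14*(-23) + (√2*√85 - 1*(-4309)))*(23² - 615/(-22714)) = (-322 + (√170 + 4309))*(529 - 615*(-1/22714)) = (-322 + (4309 + √170))*(529 + 15/554) = (3987 + √170)*(293081/554) = 1168513947/554 + 293081*√170/554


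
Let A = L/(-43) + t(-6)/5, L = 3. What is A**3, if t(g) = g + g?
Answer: -149721291/9938375 ≈ -15.065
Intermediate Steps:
t(g) = 2*g
A = -531/215 (A = 3/(-43) + (2*(-6))/5 = 3*(-1/43) - 12*1/5 = -3/43 - 12/5 = -531/215 ≈ -2.4698)
A**3 = (-531/215)**3 = -149721291/9938375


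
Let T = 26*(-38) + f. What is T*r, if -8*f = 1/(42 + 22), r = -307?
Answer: 155298099/512 ≈ 3.0332e+5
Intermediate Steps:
f = -1/512 (f = -1/(8*(42 + 22)) = -⅛/64 = -⅛*1/64 = -1/512 ≈ -0.0019531)
T = -505857/512 (T = 26*(-38) - 1/512 = -988 - 1/512 = -505857/512 ≈ -988.00)
T*r = -505857/512*(-307) = 155298099/512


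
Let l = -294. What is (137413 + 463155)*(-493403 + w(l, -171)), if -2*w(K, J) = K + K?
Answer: -296145485912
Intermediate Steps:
w(K, J) = -K (w(K, J) = -(K + K)/2 = -K)
(137413 + 463155)*(-493403 + w(l, -171)) = (137413 + 463155)*(-493403 - 1*(-294)) = 600568*(-493403 + 294) = 600568*(-493109) = -296145485912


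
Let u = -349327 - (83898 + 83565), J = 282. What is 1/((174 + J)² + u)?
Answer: -1/308854 ≈ -3.2378e-6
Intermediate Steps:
u = -516790 (u = -349327 - 1*167463 = -349327 - 167463 = -516790)
1/((174 + J)² + u) = 1/((174 + 282)² - 516790) = 1/(456² - 516790) = 1/(207936 - 516790) = 1/(-308854) = -1/308854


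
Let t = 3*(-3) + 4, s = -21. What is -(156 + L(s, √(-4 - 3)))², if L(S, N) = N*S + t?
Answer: -19714 + 6342*I*√7 ≈ -19714.0 + 16779.0*I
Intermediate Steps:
t = -5 (t = -9 + 4 = -5)
L(S, N) = -5 + N*S (L(S, N) = N*S - 5 = -5 + N*S)
-(156 + L(s, √(-4 - 3)))² = -(156 + (-5 + √(-4 - 3)*(-21)))² = -(156 + (-5 + √(-7)*(-21)))² = -(156 + (-5 + (I*√7)*(-21)))² = -(156 + (-5 - 21*I*√7))² = -(151 - 21*I*√7)²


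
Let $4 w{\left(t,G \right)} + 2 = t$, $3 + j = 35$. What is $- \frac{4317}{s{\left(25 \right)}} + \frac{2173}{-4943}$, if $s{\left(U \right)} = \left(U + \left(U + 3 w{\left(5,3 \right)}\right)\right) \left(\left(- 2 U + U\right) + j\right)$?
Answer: $- \frac{88534823}{7231609} \approx -12.243$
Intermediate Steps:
$j = 32$ ($j = -3 + 35 = 32$)
$w{\left(t,G \right)} = - \frac{1}{2} + \frac{t}{4}$
$s{\left(U \right)} = \left(32 - U\right) \left(\frac{9}{4} + 2 U\right)$ ($s{\left(U \right)} = \left(U + \left(U + 3 \left(- \frac{1}{2} + \frac{1}{4} \cdot 5\right)\right)\right) \left(\left(- 2 U + U\right) + 32\right) = \left(U + \left(U + 3 \left(- \frac{1}{2} + \frac{5}{4}\right)\right)\right) \left(- U + 32\right) = \left(U + \left(U + 3 \cdot \frac{3}{4}\right)\right) \left(32 - U\right) = \left(U + \left(U + \frac{9}{4}\right)\right) \left(32 - U\right) = \left(U + \left(\frac{9}{4} + U\right)\right) \left(32 - U\right) = \left(\frac{9}{4} + 2 U\right) \left(32 - U\right) = \left(32 - U\right) \left(\frac{9}{4} + 2 U\right)$)
$- \frac{4317}{s{\left(25 \right)}} + \frac{2173}{-4943} = - \frac{4317}{72 - 2 \cdot 25^{2} + \frac{247}{4} \cdot 25} + \frac{2173}{-4943} = - \frac{4317}{72 - 1250 + \frac{6175}{4}} + 2173 \left(- \frac{1}{4943}\right) = - \frac{4317}{72 - 1250 + \frac{6175}{4}} - \frac{2173}{4943} = - \frac{4317}{\frac{1463}{4}} - \frac{2173}{4943} = \left(-4317\right) \frac{4}{1463} - \frac{2173}{4943} = - \frac{17268}{1463} - \frac{2173}{4943} = - \frac{88534823}{7231609}$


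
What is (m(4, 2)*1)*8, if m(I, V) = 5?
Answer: 40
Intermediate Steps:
(m(4, 2)*1)*8 = (5*1)*8 = 5*8 = 40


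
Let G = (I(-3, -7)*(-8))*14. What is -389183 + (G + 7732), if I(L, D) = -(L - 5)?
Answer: -382347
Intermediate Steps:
I(L, D) = 5 - L (I(L, D) = -(-5 + L) = 5 - L)
G = -896 (G = ((5 - 1*(-3))*(-8))*14 = ((5 + 3)*(-8))*14 = (8*(-8))*14 = -64*14 = -896)
-389183 + (G + 7732) = -389183 + (-896 + 7732) = -389183 + 6836 = -382347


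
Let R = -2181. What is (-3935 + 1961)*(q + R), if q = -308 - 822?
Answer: 6535914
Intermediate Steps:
q = -1130
(-3935 + 1961)*(q + R) = (-3935 + 1961)*(-1130 - 2181) = -1974*(-3311) = 6535914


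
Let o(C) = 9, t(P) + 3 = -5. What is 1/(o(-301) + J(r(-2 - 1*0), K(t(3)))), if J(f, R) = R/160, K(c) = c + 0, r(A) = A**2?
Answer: 20/179 ≈ 0.11173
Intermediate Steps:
t(P) = -8 (t(P) = -3 - 5 = -8)
K(c) = c
J(f, R) = R/160 (J(f, R) = R*(1/160) = R/160)
1/(o(-301) + J(r(-2 - 1*0), K(t(3)))) = 1/(9 + (1/160)*(-8)) = 1/(9 - 1/20) = 1/(179/20) = 20/179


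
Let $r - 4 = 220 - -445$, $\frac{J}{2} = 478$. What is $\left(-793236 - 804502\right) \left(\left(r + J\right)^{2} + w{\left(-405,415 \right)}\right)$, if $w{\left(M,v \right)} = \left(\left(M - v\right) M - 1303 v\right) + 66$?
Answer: $-3885772311948$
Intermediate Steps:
$J = 956$ ($J = 2 \cdot 478 = 956$)
$w{\left(M,v \right)} = 66 - 1303 v + M \left(M - v\right)$ ($w{\left(M,v \right)} = \left(M \left(M - v\right) - 1303 v\right) + 66 = \left(- 1303 v + M \left(M - v\right)\right) + 66 = 66 - 1303 v + M \left(M - v\right)$)
$r = 669$ ($r = 4 + \left(220 - -445\right) = 4 + \left(220 + 445\right) = 4 + 665 = 669$)
$\left(-793236 - 804502\right) \left(\left(r + J\right)^{2} + w{\left(-405,415 \right)}\right) = \left(-793236 - 804502\right) \left(\left(669 + 956\right)^{2} + \left(66 + \left(-405\right)^{2} - 540745 - \left(-405\right) 415\right)\right) = - 1597738 \left(1625^{2} + \left(66 + 164025 - 540745 + 168075\right)\right) = - 1597738 \left(2640625 - 208579\right) = \left(-1597738\right) 2432046 = -3885772311948$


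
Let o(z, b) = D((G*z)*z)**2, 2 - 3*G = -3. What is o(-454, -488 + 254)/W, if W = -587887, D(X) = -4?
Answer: -16/587887 ≈ -2.7216e-5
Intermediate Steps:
G = 5/3 (G = 2/3 - 1/3*(-3) = 2/3 + 1 = 5/3 ≈ 1.6667)
o(z, b) = 16 (o(z, b) = (-4)**2 = 16)
o(-454, -488 + 254)/W = 16/(-587887) = 16*(-1/587887) = -16/587887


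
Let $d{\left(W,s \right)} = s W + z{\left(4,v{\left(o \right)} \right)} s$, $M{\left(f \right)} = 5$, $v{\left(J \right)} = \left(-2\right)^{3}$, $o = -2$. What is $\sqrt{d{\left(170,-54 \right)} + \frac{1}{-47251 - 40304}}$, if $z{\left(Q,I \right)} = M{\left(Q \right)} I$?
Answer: $\frac{i \sqrt{53814463823055}}{87555} \approx 83.785 i$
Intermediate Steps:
$v{\left(J \right)} = -8$
$z{\left(Q,I \right)} = 5 I$
$d{\left(W,s \right)} = - 40 s + W s$ ($d{\left(W,s \right)} = s W + 5 \left(-8\right) s = W s - 40 s = - 40 s + W s$)
$\sqrt{d{\left(170,-54 \right)} + \frac{1}{-47251 - 40304}} = \sqrt{- 54 \left(-40 + 170\right) + \frac{1}{-47251 - 40304}} = \sqrt{\left(-54\right) 130 + \frac{1}{-87555}} = \sqrt{-7020 - \frac{1}{87555}} = \sqrt{- \frac{614636101}{87555}} = \frac{i \sqrt{53814463823055}}{87555}$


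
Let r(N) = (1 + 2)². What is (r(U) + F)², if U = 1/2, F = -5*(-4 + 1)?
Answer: 576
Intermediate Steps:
F = 15 (F = -5*(-3) = 15)
U = ½ ≈ 0.50000
r(N) = 9 (r(N) = 3² = 9)
(r(U) + F)² = (9 + 15)² = 24² = 576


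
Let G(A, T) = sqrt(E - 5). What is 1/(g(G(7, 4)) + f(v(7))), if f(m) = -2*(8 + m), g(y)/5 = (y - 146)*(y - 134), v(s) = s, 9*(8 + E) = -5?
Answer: 15831/1551344660 + 189*I*sqrt(122)/3878361650 ≈ 1.0205e-5 + 5.3826e-7*I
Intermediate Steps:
E = -77/9 (E = -8 + (1/9)*(-5) = -8 - 5/9 = -77/9 ≈ -8.5556)
G(A, T) = I*sqrt(122)/3 (G(A, T) = sqrt(-77/9 - 5) = sqrt(-122/9) = I*sqrt(122)/3)
g(y) = 5*(-146 + y)*(-134 + y) (g(y) = 5*((y - 146)*(y - 134)) = 5*((-146 + y)*(-134 + y)) = 5*(-146 + y)*(-134 + y))
f(m) = -16 - 2*m
1/(g(G(7, 4)) + f(v(7))) = 1/((97820 - 1400*I*sqrt(122)/3 + 5*(I*sqrt(122)/3)**2) + (-16 - 2*7)) = 1/((97820 - 1400*I*sqrt(122)/3 + 5*(-122/9)) + (-16 - 14)) = 1/((97820 - 1400*I*sqrt(122)/3 - 610/9) - 30) = 1/((879770/9 - 1400*I*sqrt(122)/3) - 30) = 1/(879500/9 - 1400*I*sqrt(122)/3)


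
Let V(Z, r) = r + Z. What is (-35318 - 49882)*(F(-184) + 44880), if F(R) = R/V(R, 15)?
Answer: -646233820800/169 ≈ -3.8239e+9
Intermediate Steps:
V(Z, r) = Z + r
F(R) = R/(15 + R) (F(R) = R/(R + 15) = R/(15 + R))
(-35318 - 49882)*(F(-184) + 44880) = (-35318 - 49882)*(-184/(15 - 184) + 44880) = -85200*(-184/(-169) + 44880) = -85200*(-184*(-1/169) + 44880) = -85200*(184/169 + 44880) = -85200*7584904/169 = -646233820800/169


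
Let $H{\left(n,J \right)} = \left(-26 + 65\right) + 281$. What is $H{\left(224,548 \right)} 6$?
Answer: $1920$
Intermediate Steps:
$H{\left(n,J \right)} = 320$ ($H{\left(n,J \right)} = 39 + 281 = 320$)
$H{\left(224,548 \right)} 6 = 320 \cdot 6 = 1920$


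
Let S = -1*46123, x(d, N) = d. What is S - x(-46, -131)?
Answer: -46077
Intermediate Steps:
S = -46123
S - x(-46, -131) = -46123 - 1*(-46) = -46123 + 46 = -46077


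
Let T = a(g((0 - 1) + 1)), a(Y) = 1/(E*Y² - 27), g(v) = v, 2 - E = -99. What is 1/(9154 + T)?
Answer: 27/247157 ≈ 0.00010924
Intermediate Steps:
E = 101 (E = 2 - 1*(-99) = 2 + 99 = 101)
a(Y) = 1/(-27 + 101*Y²) (a(Y) = 1/(101*Y² - 27) = 1/(-27 + 101*Y²))
T = -1/27 (T = 1/(-27 + 101*((0 - 1) + 1)²) = 1/(-27 + 101*(-1 + 1)²) = 1/(-27 + 101*0²) = 1/(-27 + 101*0) = 1/(-27 + 0) = 1/(-27) = -1/27 ≈ -0.037037)
1/(9154 + T) = 1/(9154 - 1/27) = 1/(247157/27) = 27/247157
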